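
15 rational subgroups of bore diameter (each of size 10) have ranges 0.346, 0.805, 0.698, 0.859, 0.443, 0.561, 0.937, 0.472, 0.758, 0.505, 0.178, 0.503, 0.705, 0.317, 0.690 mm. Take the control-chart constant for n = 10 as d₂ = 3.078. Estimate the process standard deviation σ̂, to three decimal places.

R̄ = (0.346 + 0.805 + 0.698 + 0.859 + 0.443 + 0.561 + 0.937 + 0.472 + 0.758 + 0.505 + 0.178 + 0.503 + 0.705 + 0.317 + 0.690) / 15 = 0.5851
σ̂ = R̄ / d₂ = 0.5851 / 3.078 = 0.1901

0.190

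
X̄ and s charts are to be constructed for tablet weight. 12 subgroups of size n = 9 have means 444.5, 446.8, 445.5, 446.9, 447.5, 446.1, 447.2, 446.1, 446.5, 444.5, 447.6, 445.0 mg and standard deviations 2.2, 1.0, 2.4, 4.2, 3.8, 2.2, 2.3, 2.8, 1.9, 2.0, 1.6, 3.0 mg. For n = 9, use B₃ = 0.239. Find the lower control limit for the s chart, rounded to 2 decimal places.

s̄ = (2.2 + 1.0 + 2.4 + 4.2 + 3.8 + 2.2 + 2.3 + 2.8 + 1.9 + 2.0 + 1.6 + 3.0) / 12 = 2.4500
LCL_s = B₃·s̄ = 0.239 × 2.4500 = 0.5855

0.59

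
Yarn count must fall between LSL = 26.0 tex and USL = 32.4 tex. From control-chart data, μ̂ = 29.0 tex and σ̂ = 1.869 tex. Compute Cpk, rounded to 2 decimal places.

0.54

Cpu = (USL − μ̂) / (3σ̂) = (32.4 − 29.0) / (3 × 1.869) = 0.6064; Cpl = (μ̂ − LSL) / (3σ̂) = (29.0 − 26.0) / (3 × 1.869) = 0.5350; Cpk = min(Cpu, Cpl) = 0.5350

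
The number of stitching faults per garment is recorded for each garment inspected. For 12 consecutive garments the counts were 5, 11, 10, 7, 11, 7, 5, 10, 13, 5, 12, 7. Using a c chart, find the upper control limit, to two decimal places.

17.37

c̄ = (5 + 11 + 10 + 7 + 11 + 7 + 5 + 10 + 13 + 5 + 12 + 7) / 12 = 103 / 12 = 8.5833
UCL = c̄ + 3√c̄ = 8.5833 + 3 × √8.5833 = 8.5833 + 3 × 2.9297 = 17.3725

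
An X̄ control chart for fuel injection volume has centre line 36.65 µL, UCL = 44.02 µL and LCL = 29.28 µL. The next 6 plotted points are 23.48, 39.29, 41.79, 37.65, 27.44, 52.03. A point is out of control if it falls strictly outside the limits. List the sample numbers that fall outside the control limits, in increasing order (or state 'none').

Compare each point to [29.28, 44.02]: sample 1 = 23.48 < LCL; sample 5 = 27.44 < LCL; sample 6 = 52.03 > UCL.

1, 5, 6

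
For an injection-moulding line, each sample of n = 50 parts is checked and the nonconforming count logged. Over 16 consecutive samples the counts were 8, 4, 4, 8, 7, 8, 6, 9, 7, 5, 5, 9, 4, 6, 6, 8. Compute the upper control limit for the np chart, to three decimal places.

13.634

p̄ = Σdᵢ / (k·n) = 104 / (16 × 50) = 0.13000
UCL = np̄ + 3·√(np̄(1−p̄)) = 6.5000 + 3 × √(6.5000×0.87000) = 6.5000 + 3 × 2.3780 = 13.6341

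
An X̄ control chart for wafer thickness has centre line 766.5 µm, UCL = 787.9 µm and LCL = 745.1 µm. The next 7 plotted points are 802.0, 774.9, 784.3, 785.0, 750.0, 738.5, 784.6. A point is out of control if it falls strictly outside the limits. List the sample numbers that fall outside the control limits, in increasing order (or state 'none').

Compare each point to [745.1, 787.9]: sample 1 = 802.0 > UCL; sample 6 = 738.5 < LCL.

1, 6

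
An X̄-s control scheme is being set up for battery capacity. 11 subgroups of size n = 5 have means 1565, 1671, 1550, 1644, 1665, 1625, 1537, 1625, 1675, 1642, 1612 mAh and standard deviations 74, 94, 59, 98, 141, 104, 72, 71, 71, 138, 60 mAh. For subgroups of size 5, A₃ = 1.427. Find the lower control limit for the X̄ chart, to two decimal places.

X̄̄ = (1565 + 1671 + 1550 + 1644 + 1665 + 1625 + 1537 + 1625 + 1675 + 1642 + 1612) / 11 = 1619.1818
s̄ = (74 + 94 + 59 + 98 + 141 + 104 + 72 + 71 + 71 + 138 + 60) / 11 = 89.2727
LCL = X̄̄ − A₃·s̄ = 1619.1818 − 1.427 × 89.2727 = 1491.7896

1491.79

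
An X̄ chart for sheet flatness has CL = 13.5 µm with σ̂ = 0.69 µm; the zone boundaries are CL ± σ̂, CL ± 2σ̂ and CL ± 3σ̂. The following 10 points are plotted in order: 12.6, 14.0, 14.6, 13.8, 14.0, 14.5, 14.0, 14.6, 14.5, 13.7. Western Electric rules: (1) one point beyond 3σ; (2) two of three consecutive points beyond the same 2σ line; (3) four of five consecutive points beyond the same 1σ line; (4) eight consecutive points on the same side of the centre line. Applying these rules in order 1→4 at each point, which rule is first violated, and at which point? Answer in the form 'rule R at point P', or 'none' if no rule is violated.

Zone of each point (C = within 1σ̂, B = 1σ̂–2σ̂, A = 2σ̂–3σ̂, * = beyond 3σ̂; sign = side of CL): 1:-B, 2:+C, 3:+B, 4:+C, 5:+C, 6:+B, 7:+C, 8:+B, 9:+B, 10:+C
Rule 4 (eight consecutive points on the same side of the centre line) is satisfied at point 9.

rule 4 at point 9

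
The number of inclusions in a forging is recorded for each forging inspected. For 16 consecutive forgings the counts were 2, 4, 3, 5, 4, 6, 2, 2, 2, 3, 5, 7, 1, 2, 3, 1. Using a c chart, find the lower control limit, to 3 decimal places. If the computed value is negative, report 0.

0.000

c̄ = (2 + 4 + 3 + 5 + 4 + 6 + 2 + 2 + 2 + 3 + 5 + 7 + 1 + 2 + 3 + 1) / 16 = 52 / 16 = 3.2500
LCL = c̄ − 3√c̄ = 3.2500 − 3 × 1.8028 = -2.1583 → 0 (cannot be negative)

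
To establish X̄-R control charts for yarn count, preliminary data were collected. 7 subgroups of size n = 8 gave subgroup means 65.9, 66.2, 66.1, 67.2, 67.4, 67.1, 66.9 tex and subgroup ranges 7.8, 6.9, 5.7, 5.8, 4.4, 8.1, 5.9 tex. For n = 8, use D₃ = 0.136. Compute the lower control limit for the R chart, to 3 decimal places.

0.867

R̄ = (7.8 + 6.9 + 5.7 + 5.8 + 4.4 + 8.1 + 5.9) / 7 = 44.6000 / 7 = 6.3714
LCL_R = D₃·R̄ = 0.136 × 6.3714 = 0.8665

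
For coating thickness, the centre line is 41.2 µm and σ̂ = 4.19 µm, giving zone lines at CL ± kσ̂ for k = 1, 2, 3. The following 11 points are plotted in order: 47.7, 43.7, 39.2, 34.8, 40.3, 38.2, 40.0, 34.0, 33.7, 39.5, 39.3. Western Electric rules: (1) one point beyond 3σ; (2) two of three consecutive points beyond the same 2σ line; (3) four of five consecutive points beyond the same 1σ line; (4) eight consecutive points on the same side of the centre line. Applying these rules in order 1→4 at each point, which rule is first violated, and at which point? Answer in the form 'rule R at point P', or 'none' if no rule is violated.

Zone of each point (C = within 1σ̂, B = 1σ̂–2σ̂, A = 2σ̂–3σ̂, * = beyond 3σ̂; sign = side of CL): 1:+B, 2:+C, 3:-C, 4:-B, 5:-C, 6:-C, 7:-C, 8:-B, 9:-B, 10:-C, 11:-C
Rule 4 (eight consecutive points on the same side of the centre line) is satisfied at point 10.

rule 4 at point 10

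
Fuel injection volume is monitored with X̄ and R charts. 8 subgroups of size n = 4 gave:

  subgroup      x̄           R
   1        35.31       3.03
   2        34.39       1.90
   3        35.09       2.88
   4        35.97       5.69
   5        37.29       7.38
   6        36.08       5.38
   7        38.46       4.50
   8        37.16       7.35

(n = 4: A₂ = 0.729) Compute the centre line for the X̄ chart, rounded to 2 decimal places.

X̄̄ = (35.31 + 34.39 + 35.09 + 35.97 + 37.29 + 36.08 + 38.46 + 37.16) / 8 = 289.7500 / 8 = 36.2188
CL = X̄̄ = 36.2188

36.22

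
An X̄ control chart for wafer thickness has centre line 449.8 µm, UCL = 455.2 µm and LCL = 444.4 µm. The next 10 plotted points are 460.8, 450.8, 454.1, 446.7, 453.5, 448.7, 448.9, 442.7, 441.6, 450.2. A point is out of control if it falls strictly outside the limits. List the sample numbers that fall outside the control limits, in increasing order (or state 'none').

Compare each point to [444.4, 455.2]: sample 1 = 460.8 > UCL; sample 8 = 442.7 < LCL; sample 9 = 441.6 < LCL.

1, 8, 9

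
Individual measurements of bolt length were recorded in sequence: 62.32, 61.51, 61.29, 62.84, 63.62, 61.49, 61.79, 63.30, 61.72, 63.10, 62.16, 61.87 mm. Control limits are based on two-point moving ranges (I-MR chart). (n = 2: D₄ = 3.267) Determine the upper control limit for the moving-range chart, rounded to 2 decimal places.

Moving ranges: 0.81, 0.22, 1.55, 0.78, 2.13, 0.30, 1.51, 1.58, 1.38, 0.94, 0.29; M̄R̄ = 11.4900 / 11 = 1.0445
UCL_MR = D₄·M̄R̄ = 3.267 × 1.0445 = 3.4125

3.41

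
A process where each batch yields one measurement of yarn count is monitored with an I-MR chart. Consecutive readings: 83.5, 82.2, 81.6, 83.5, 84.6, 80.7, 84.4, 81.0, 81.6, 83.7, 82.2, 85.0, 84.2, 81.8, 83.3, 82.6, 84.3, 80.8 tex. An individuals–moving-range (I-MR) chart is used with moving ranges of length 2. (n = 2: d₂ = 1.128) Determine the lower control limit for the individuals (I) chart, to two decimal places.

77.59

X̄ = (83.5 + 82.2 + 81.6 + 83.5 + 84.6 + 80.7 + 84.4 + 81.0 + 81.6 + 83.7 + 82.2 + 85.0 + 84.2 + 81.8 + 83.3 + 82.6 + 84.3 + 80.8) / 18 = 82.8333
Moving ranges: 1.3, 0.6, 1.9, 1.1, 3.9, 3.7, 3.4, 0.6, 2.1, 1.5, 2.8, 0.8, 2.4, 1.5, 0.7, 1.7, 3.5; M̄R̄ = 33.5000 / 17 = 1.9706
LCL = X̄ − 3·M̄R̄/d₂ = 82.8333 − 3 × 1.9706 / 1.128 = 77.5924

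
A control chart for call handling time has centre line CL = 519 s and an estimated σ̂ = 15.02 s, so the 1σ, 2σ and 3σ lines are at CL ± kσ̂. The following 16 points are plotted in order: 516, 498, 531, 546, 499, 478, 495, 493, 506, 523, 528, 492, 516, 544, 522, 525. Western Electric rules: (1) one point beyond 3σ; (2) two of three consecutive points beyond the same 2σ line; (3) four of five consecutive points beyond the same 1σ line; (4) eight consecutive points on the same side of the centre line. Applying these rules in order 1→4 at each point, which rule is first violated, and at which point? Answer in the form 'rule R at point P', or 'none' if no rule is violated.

rule 3 at point 8

Zone of each point (C = within 1σ̂, B = 1σ̂–2σ̂, A = 2σ̂–3σ̂, * = beyond 3σ̂; sign = side of CL): 1:-C, 2:-B, 3:+C, 4:+B, 5:-B, 6:-A, 7:-B, 8:-B, 9:-C, 10:+C, 11:+C, 12:-B, 13:-C, 14:+B, 15:+C, 16:+C
Rule 3 (four of five consecutive points beyond the same 1σ limit) is satisfied at point 8.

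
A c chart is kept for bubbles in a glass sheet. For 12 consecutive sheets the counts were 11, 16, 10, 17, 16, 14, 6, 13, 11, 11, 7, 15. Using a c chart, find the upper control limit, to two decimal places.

22.75

c̄ = (11 + 16 + 10 + 17 + 16 + 14 + 6 + 13 + 11 + 11 + 7 + 15) / 12 = 147 / 12 = 12.2500
UCL = c̄ + 3√c̄ = 12.2500 + 3 × √12.2500 = 12.2500 + 3 × 3.5000 = 22.7500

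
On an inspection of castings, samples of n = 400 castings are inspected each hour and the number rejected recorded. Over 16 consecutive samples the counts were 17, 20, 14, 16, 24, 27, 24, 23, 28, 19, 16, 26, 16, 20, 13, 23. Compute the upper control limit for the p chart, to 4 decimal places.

0.0839

p̄ = Σdᵢ / (k·n) = 326 / (16 × 400) = 0.05094
UCL = p̄ + 3·√(p̄(1−p̄)/n) = 0.05094 + 3 × √(0.05094×0.94906/400) = 0.05094 + 3 × 0.01099 = 0.08392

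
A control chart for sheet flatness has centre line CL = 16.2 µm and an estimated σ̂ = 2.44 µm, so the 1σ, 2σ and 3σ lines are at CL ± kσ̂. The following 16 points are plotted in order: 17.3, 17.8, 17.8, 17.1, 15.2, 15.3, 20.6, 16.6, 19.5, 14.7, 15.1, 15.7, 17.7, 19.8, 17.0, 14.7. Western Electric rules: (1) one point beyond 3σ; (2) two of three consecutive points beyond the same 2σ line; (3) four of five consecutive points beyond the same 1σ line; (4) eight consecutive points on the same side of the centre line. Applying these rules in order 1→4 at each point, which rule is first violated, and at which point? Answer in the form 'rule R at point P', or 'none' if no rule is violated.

Zone of each point (C = within 1σ̂, B = 1σ̂–2σ̂, A = 2σ̂–3σ̂, * = beyond 3σ̂; sign = side of CL): 1:+C, 2:+C, 3:+C, 4:+C, 5:-C, 6:-C, 7:+B, 8:+C, 9:+B, 10:-C, 11:-C, 12:-C, 13:+C, 14:+B, 15:+C, 16:-C
No rule fires across all 16 points.

none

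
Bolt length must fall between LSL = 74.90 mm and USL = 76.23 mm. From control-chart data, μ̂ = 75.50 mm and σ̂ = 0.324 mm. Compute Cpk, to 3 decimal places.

0.617

Cpu = (USL − μ̂) / (3σ̂) = (76.23 − 75.50) / (3 × 0.324) = 0.7510; Cpl = (μ̂ − LSL) / (3σ̂) = (75.50 − 74.90) / (3 × 0.324) = 0.6173; Cpk = min(Cpu, Cpl) = 0.6173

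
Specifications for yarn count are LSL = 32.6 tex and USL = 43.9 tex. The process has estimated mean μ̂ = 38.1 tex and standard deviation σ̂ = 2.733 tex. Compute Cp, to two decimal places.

Cp = (USL − LSL) / (6σ̂) = (43.9 − 32.6) / (6 × 2.733) = 11.3000 / 16.3980 = 0.6891

0.69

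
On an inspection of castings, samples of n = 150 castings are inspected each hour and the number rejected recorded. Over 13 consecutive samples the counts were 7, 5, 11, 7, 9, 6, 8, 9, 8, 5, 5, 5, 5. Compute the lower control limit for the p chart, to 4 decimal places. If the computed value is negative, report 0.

0.0000

p̄ = Σdᵢ / (k·n) = 90 / (13 × 150) = 0.04615
LCL = p̄ − 3·√(p̄(1−p̄)/n) = 0.04615 − 3 × 0.01713 = -0.00524 → 0 (negative, so LCL = 0)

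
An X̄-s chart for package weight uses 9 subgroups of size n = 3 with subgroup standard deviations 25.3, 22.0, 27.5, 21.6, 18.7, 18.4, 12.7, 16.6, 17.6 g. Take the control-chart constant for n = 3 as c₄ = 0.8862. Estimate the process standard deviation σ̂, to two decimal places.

s̄ = (25.3 + 22.0 + 27.5 + 21.6 + 18.7 + 18.4 + 12.7 + 16.6 + 17.6) / 9 = 20.0444
σ̂ = s̄ / c₄ = 20.0444 / 0.8862 = 22.6184

22.62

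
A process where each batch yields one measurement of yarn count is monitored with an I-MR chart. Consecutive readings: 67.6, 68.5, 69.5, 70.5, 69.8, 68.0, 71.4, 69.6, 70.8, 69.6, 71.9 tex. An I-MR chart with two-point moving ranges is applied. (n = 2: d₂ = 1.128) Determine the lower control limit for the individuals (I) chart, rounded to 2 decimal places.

65.68

X̄ = (67.6 + 68.5 + 69.5 + 70.5 + 69.8 + 68.0 + 71.4 + 69.6 + 70.8 + 69.6 + 71.9) / 11 = 69.7455
Moving ranges: 0.9, 1.0, 1.0, 0.7, 1.8, 3.4, 1.8, 1.2, 1.2, 2.3; M̄R̄ = 15.3000 / 10 = 1.5300
LCL = X̄ − 3·M̄R̄/d₂ = 69.7455 − 3 × 1.5300 / 1.128 = 65.6763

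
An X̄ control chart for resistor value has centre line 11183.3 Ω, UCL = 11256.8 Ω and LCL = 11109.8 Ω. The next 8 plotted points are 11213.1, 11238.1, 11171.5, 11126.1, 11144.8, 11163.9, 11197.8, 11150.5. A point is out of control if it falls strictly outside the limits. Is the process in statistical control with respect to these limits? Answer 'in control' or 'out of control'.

All 8 points lie within [11109.8, 11256.8].

in control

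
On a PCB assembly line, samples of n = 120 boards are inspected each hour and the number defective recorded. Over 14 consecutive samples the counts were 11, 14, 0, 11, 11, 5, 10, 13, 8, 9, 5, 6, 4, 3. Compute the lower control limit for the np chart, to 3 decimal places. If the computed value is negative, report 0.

0.000

p̄ = Σdᵢ / (k·n) = 110 / (14 × 120) = 0.06548
LCL = np̄ − 3·√(np̄(1−p̄)) = 7.8571 − 3 × 2.7097 = -0.2721 → 0 (negative, so LCL = 0)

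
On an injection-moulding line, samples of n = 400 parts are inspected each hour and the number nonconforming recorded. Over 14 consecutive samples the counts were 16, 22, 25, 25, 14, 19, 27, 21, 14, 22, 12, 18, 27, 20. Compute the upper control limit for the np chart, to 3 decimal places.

33.264

p̄ = Σdᵢ / (k·n) = 282 / (14 × 400) = 0.05036
UCL = np̄ + 3·√(np̄(1−p̄)) = 20.1429 + 3 × √(20.1429×0.94964) = 20.1429 + 3 × 4.3736 = 33.2637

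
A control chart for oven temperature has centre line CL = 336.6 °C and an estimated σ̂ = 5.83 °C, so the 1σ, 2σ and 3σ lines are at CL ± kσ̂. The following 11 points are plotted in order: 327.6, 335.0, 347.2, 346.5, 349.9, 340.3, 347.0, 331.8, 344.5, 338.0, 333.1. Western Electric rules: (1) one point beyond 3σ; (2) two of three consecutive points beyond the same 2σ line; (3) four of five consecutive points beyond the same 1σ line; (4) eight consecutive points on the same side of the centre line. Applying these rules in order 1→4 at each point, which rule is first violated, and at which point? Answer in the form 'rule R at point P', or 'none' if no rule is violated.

Zone of each point (C = within 1σ̂, B = 1σ̂–2σ̂, A = 2σ̂–3σ̂, * = beyond 3σ̂; sign = side of CL): 1:-B, 2:-C, 3:+B, 4:+B, 5:+A, 6:+C, 7:+B, 8:-C, 9:+B, 10:+C, 11:-C
Rule 3 (four of five consecutive points beyond the same 1σ limit) is satisfied at point 7.

rule 3 at point 7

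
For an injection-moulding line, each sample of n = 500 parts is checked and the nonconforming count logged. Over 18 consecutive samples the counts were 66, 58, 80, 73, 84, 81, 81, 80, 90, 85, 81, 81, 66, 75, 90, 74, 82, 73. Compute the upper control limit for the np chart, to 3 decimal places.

p̄ = Σdᵢ / (k·n) = 1400 / (18 × 500) = 0.15556
UCL = np̄ + 3·√(np̄(1−p̄)) = 77.7778 + 3 × √(77.7778×0.84444) = 77.7778 + 3 × 8.1043 = 102.0906

102.091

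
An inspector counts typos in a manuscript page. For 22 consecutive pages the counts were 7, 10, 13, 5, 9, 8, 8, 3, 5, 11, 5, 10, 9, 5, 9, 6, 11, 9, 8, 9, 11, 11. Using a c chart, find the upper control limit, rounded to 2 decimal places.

16.90

c̄ = (7 + 10 + 13 + 5 + 9 + 8 + 8 + 3 + 5 + 11 + 5 + 10 + 9 + 5 + 9 + 6 + 11 + 9 + 8 + 9 + 11 + 11) / 22 = 182 / 22 = 8.2727
UCL = c̄ + 3√c̄ = 8.2727 + 3 × √8.2727 = 8.2727 + 3 × 2.8762 = 16.9014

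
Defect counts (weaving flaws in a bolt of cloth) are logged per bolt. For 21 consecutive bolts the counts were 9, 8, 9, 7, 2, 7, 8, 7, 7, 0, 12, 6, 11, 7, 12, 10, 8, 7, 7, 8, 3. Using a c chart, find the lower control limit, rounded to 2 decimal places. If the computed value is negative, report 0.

0.00

c̄ = (9 + 8 + 9 + 7 + 2 + 7 + 8 + 7 + 7 + 0 + 12 + 6 + 11 + 7 + 12 + 10 + 8 + 7 + 7 + 8 + 3) / 21 = 155 / 21 = 7.3810
LCL = c̄ − 3√c̄ = 7.3810 − 3 × 2.7168 = -0.7694 → 0 (cannot be negative)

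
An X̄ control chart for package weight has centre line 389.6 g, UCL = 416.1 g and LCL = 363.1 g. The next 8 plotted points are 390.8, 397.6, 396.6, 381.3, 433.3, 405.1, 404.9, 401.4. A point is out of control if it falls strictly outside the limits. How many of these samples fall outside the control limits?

1

Compare each point to [363.1, 416.1]: sample 5 = 433.3 > UCL.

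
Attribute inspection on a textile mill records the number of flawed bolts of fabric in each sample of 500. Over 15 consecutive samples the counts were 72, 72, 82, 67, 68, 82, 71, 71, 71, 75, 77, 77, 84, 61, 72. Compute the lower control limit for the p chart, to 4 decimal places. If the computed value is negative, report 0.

0.0994

p̄ = Σdᵢ / (k·n) = 1102 / (15 × 500) = 0.14693
LCL = p̄ − 3·√(p̄(1−p̄)/n) = 0.14693 − 3 × 0.01583 = 0.09943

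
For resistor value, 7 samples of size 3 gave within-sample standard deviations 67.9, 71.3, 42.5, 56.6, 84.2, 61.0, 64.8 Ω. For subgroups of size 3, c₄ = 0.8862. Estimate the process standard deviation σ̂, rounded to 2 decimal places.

72.27

s̄ = (67.9 + 71.3 + 42.5 + 56.6 + 84.2 + 61.0 + 64.8) / 7 = 64.0429
σ̂ = s̄ / c₄ = 64.0429 / 0.8862 = 72.2668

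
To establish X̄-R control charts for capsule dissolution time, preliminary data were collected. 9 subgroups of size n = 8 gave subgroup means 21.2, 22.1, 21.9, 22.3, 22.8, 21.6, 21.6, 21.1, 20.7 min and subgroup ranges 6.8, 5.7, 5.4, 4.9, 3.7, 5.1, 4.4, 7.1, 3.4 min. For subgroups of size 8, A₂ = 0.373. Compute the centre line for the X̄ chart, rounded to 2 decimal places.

21.70

X̄̄ = (21.2 + 22.1 + 21.9 + 22.3 + 22.8 + 21.6 + 21.6 + 21.1 + 20.7) / 9 = 195.3000 / 9 = 21.7000
CL = X̄̄ = 21.7000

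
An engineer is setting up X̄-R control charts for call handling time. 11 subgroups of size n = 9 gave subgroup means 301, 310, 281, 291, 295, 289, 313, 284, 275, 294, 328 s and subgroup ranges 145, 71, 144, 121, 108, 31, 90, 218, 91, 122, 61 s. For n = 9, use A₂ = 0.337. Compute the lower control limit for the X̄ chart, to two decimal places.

X̄̄ = (301 + 310 + 281 + 291 + 295 + 289 + 313 + 284 + 275 + 294 + 328) / 11 = 3261.0000 / 11 = 296.4545
R̄ = (145 + 71 + 144 + 121 + 108 + 31 + 90 + 218 + 91 + 122 + 61) / 11 = 1202.0000 / 11 = 109.2727
LCL = X̄̄ − A₂·R̄ = 296.4545 − 0.337 × 109.2727 = 259.6296

259.63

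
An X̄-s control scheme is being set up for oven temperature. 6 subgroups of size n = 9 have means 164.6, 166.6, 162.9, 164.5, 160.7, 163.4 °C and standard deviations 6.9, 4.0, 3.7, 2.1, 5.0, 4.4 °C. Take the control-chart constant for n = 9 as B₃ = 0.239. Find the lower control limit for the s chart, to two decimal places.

s̄ = (6.9 + 4.0 + 3.7 + 2.1 + 5.0 + 4.4) / 6 = 4.3500
LCL_s = B₃·s̄ = 0.239 × 4.3500 = 1.0397

1.04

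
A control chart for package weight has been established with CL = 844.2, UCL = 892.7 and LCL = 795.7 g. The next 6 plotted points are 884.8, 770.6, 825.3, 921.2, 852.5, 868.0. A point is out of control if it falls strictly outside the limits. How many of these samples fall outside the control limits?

Compare each point to [795.7, 892.7]: sample 2 = 770.6 < LCL; sample 4 = 921.2 > UCL.

2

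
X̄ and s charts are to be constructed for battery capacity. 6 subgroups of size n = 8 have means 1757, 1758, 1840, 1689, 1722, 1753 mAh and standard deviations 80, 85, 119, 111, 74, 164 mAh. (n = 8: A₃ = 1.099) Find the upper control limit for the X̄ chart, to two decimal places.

1869.11

X̄̄ = (1757 + 1758 + 1840 + 1689 + 1722 + 1753) / 6 = 1753.1667
s̄ = (80 + 85 + 119 + 111 + 74 + 164) / 6 = 105.5000
UCL = X̄̄ + A₃·s̄ = 1753.1667 + 1.099 × 105.5000 = 1869.1112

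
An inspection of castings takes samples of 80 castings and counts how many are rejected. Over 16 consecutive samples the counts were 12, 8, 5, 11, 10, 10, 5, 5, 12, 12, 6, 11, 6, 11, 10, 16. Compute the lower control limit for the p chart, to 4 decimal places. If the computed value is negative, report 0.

0.0093

p̄ = Σdᵢ / (k·n) = 150 / (16 × 80) = 0.11719
LCL = p̄ − 3·√(p̄(1−p̄)/n) = 0.11719 − 3 × 0.03596 = 0.00930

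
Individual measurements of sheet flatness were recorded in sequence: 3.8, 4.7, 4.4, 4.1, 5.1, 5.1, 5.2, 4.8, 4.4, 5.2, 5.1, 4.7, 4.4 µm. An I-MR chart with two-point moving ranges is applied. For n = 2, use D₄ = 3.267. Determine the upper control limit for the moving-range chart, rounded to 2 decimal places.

1.36

Moving ranges: 0.9, 0.3, 0.3, 1.0, 0.0, 0.1, 0.4, 0.4, 0.8, 0.1, 0.4, 0.3; M̄R̄ = 5.0000 / 12 = 0.4167
UCL_MR = D₄·M̄R̄ = 3.267 × 0.4167 = 1.3613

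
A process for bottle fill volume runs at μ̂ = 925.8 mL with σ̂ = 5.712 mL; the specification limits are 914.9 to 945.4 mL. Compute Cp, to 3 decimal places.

0.890

Cp = (USL − LSL) / (6σ̂) = (945.4 − 914.9) / (6 × 5.712) = 30.5000 / 34.2720 = 0.8899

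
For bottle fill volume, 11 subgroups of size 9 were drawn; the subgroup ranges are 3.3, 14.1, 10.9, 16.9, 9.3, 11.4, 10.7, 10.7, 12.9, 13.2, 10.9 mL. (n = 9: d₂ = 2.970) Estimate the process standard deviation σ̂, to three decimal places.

3.805

R̄ = (3.3 + 14.1 + 10.9 + 16.9 + 9.3 + 11.4 + 10.7 + 10.7 + 12.9 + 13.2 + 10.9) / 11 = 11.3000
σ̂ = R̄ / d₂ = 11.3000 / 2.970 = 3.8047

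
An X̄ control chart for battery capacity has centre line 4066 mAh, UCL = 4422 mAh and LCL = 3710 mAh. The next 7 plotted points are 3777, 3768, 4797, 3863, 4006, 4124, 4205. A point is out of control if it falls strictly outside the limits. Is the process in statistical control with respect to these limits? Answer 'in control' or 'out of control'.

out of control

Compare each point to [3710, 4422]: sample 3 = 4797 > UCL.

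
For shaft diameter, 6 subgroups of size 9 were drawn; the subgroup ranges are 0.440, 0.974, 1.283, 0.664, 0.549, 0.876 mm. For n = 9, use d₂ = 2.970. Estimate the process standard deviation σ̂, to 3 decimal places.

0.269

R̄ = (0.440 + 0.974 + 1.283 + 0.664 + 0.549 + 0.876) / 6 = 0.7977
σ̂ = R̄ / d₂ = 0.7977 / 2.970 = 0.2686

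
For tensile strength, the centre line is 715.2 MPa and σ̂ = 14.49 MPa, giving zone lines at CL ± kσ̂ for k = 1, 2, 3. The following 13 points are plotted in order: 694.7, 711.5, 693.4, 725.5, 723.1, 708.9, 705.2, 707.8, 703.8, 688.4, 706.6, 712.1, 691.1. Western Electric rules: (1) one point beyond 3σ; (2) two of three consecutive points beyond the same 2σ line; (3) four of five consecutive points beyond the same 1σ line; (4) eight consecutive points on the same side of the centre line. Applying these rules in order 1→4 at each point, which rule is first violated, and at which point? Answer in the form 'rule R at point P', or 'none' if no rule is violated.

rule 4 at point 13

Zone of each point (C = within 1σ̂, B = 1σ̂–2σ̂, A = 2σ̂–3σ̂, * = beyond 3σ̂; sign = side of CL): 1:-B, 2:-C, 3:-B, 4:+C, 5:+C, 6:-C, 7:-C, 8:-C, 9:-C, 10:-B, 11:-C, 12:-C, 13:-B
Rule 4 (eight consecutive points on the same side of the centre line) is satisfied at point 13.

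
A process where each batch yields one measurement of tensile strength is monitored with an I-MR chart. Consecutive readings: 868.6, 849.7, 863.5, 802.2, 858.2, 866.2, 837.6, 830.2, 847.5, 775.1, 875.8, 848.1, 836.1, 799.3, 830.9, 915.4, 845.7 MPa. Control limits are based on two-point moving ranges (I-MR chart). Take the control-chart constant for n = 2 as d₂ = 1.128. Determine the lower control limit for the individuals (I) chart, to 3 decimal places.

736.627

X̄ = (868.6 + 849.7 + 863.5 + 802.2 + 858.2 + 866.2 + 837.6 + 830.2 + 847.5 + 775.1 + 875.8 + 848.1 + 836.1 + 799.3 + 830.9 + 915.4 + 845.7) / 17 = 844.1235
Moving ranges: 18.9, 13.8, 61.3, 56.0, 8.0, 28.6, 7.4, 17.3, 72.4, 100.7, 27.7, 12.0, 36.8, 31.6, 84.5, 69.7; M̄R̄ = 646.7000 / 16 = 40.4188
LCL = X̄ − 3·M̄R̄/d₂ = 844.1235 − 3 × 40.4188 / 1.128 = 736.6269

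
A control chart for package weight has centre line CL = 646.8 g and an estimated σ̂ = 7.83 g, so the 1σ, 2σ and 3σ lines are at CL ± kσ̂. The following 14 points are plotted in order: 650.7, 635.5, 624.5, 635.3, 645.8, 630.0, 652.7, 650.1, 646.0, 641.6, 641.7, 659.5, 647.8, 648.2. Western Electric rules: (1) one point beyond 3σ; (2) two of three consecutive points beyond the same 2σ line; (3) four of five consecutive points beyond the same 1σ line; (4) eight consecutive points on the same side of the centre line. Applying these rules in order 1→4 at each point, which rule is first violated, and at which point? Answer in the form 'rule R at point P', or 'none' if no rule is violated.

Zone of each point (C = within 1σ̂, B = 1σ̂–2σ̂, A = 2σ̂–3σ̂, * = beyond 3σ̂; sign = side of CL): 1:+C, 2:-B, 3:-A, 4:-B, 5:-C, 6:-A, 7:+C, 8:+C, 9:-C, 10:-C, 11:-C, 12:+B, 13:+C, 14:+C
Rule 3 (four of five consecutive points beyond the same 1σ limit) is satisfied at point 6.

rule 3 at point 6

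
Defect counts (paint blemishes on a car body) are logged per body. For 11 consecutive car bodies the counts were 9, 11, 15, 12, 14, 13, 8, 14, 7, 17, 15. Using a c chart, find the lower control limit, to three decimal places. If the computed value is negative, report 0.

1.763

c̄ = (9 + 11 + 15 + 12 + 14 + 13 + 8 + 14 + 7 + 17 + 15) / 11 = 135 / 11 = 12.2727
LCL = c̄ − 3√c̄ = 12.2727 − 3 × 3.5032 = 1.7630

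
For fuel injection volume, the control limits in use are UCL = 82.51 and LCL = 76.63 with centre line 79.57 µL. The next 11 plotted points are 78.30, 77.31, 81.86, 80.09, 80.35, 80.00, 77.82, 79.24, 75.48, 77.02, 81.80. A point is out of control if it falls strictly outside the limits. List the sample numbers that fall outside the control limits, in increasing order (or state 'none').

Compare each point to [76.63, 82.51]: sample 9 = 75.48 < LCL.

9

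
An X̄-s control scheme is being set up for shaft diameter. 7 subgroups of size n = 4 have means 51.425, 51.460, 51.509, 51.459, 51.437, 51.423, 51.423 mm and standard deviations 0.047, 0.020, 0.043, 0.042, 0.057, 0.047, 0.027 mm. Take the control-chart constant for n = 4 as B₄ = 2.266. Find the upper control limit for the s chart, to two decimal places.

s̄ = (0.047 + 0.020 + 0.043 + 0.042 + 0.057 + 0.047 + 0.027) / 7 = 0.0404
UCL_s = B₄·s̄ = 2.266 × 0.0404 = 0.0916

0.09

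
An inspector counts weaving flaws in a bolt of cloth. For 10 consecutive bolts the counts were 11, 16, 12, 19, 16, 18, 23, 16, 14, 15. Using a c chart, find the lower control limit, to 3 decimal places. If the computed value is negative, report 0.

4.000

c̄ = (11 + 16 + 12 + 19 + 16 + 18 + 23 + 16 + 14 + 15) / 10 = 160 / 10 = 16.0000
LCL = c̄ − 3√c̄ = 16.0000 − 3 × 4.0000 = 4.0000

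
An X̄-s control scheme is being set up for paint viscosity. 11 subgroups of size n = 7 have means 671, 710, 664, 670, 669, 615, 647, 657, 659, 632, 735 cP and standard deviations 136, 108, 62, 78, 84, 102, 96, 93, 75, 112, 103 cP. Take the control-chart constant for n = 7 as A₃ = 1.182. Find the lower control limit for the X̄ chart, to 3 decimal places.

X̄̄ = (671 + 710 + 664 + 670 + 669 + 615 + 647 + 657 + 659 + 632 + 735) / 11 = 666.2727
s̄ = (136 + 108 + 62 + 78 + 84 + 102 + 96 + 93 + 75 + 112 + 103) / 11 = 95.3636
LCL = X̄̄ − A₃·s̄ = 666.2727 − 1.182 × 95.3636 = 553.5529

553.553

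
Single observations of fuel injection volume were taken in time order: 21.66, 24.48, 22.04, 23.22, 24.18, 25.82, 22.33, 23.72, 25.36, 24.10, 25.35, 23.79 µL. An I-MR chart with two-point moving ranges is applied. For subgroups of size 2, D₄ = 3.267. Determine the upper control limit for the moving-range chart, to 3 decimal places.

Moving ranges: 2.82, 2.44, 1.18, 0.96, 1.64, 3.49, 1.39, 1.64, 1.26, 1.25, 1.56; M̄R̄ = 19.6300 / 11 = 1.7845
UCL_MR = D₄·M̄R̄ = 3.267 × 1.7845 = 5.8301

5.830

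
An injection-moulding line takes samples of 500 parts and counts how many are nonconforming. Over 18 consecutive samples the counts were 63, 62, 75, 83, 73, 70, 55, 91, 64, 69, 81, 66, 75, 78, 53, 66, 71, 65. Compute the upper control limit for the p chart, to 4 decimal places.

0.1866

p̄ = Σdᵢ / (k·n) = 1260 / (18 × 500) = 0.14000
UCL = p̄ + 3·√(p̄(1−p̄)/n) = 0.14000 + 3 × √(0.14000×0.86000/500) = 0.14000 + 3 × 0.01552 = 0.18655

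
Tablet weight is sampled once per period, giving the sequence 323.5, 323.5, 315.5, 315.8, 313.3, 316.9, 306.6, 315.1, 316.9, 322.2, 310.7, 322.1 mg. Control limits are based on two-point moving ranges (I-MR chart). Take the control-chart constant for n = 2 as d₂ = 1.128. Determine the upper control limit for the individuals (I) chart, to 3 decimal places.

X̄ = (323.5 + 323.5 + 315.5 + 315.8 + 313.3 + 316.9 + 306.6 + 315.1 + 316.9 + 322.2 + 310.7 + 322.1) / 12 = 316.8417
Moving ranges: 0.0, 8.0, 0.3, 2.5, 3.6, 10.3, 8.5, 1.8, 5.3, 11.5, 11.4; M̄R̄ = 63.2000 / 11 = 5.7455
UCL = X̄ + 3·M̄R̄/d₂ = 316.8417 + 3 × 5.7455 / 1.128 = 332.1221

332.122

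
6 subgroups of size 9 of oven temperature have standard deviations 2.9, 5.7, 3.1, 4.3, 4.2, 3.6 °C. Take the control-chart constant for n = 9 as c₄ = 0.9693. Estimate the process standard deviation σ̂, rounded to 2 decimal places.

s̄ = (2.9 + 5.7 + 3.1 + 4.3 + 4.2 + 3.6) / 6 = 3.9667
σ̂ = s̄ / c₄ = 3.9667 / 0.9693 = 4.0923

4.09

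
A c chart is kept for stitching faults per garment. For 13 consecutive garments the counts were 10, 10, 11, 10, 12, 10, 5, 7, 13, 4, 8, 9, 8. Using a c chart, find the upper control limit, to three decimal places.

18.000

c̄ = (10 + 10 + 11 + 10 + 12 + 10 + 5 + 7 + 13 + 4 + 8 + 9 + 8) / 13 = 117 / 13 = 9.0000
UCL = c̄ + 3√c̄ = 9.0000 + 3 × √9.0000 = 9.0000 + 3 × 3.0000 = 18.0000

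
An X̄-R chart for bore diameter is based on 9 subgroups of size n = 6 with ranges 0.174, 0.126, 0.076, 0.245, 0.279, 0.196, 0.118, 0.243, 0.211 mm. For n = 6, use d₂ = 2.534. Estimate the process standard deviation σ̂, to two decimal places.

0.07

R̄ = (0.174 + 0.126 + 0.076 + 0.245 + 0.279 + 0.196 + 0.118 + 0.243 + 0.211) / 9 = 0.1853
σ̂ = R̄ / d₂ = 0.1853 / 2.534 = 0.0731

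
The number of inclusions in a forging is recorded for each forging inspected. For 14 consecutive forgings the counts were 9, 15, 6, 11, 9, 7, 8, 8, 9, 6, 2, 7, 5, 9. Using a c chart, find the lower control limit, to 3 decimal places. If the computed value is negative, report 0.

c̄ = (9 + 15 + 6 + 11 + 9 + 7 + 8 + 8 + 9 + 6 + 2 + 7 + 5 + 9) / 14 = 111 / 14 = 7.9286
LCL = c̄ − 3√c̄ = 7.9286 − 3 × 2.8158 = -0.5187 → 0 (cannot be negative)

0.000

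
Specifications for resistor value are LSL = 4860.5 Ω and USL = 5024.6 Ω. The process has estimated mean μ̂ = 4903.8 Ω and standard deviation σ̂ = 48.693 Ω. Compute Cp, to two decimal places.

0.56

Cp = (USL − LSL) / (6σ̂) = (5024.6 − 4860.5) / (6 × 48.693) = 164.1000 / 292.1580 = 0.5617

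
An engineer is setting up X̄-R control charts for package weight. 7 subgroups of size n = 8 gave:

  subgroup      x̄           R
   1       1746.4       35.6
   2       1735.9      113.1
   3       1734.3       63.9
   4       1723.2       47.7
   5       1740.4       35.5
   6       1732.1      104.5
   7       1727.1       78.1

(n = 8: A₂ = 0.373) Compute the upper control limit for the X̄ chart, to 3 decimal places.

X̄̄ = (1746.4 + 1735.9 + 1734.3 + 1723.2 + 1740.4 + 1732.1 + 1727.1) / 7 = 12139.4000 / 7 = 1734.2000
R̄ = (35.6 + 113.1 + 63.9 + 47.7 + 35.5 + 104.5 + 78.1) / 7 = 478.4000 / 7 = 68.3429
UCL = X̄̄ + A₂·R̄ = 1734.2000 + 0.373 × 68.3429 = 1759.6919

1759.692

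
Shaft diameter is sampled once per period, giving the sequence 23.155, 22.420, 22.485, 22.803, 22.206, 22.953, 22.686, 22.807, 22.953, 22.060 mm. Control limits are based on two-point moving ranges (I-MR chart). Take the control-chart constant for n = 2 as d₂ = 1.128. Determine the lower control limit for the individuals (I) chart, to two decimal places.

X̄ = (23.155 + 22.420 + 22.485 + 22.803 + 22.206 + 22.953 + 22.686 + 22.807 + 22.953 + 22.060) / 10 = 22.6528
Moving ranges: 0.735, 0.065, 0.318, 0.597, 0.747, 0.267, 0.121, 0.146, 0.893; M̄R̄ = 3.8890 / 9 = 0.4321
LCL = X̄ − 3·M̄R̄/d₂ = 22.6528 − 3 × 0.4321 / 1.128 = 21.5036

21.50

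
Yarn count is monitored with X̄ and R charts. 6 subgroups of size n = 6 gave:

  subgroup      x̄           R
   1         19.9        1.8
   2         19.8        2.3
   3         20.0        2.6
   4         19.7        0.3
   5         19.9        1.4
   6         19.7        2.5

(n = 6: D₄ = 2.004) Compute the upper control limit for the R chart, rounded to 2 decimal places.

R̄ = (1.8 + 2.3 + 2.6 + 0.3 + 1.4 + 2.5) / 6 = 10.9000 / 6 = 1.8167
UCL_R = D₄·R̄ = 2.004 × 1.8167 = 3.6406

3.64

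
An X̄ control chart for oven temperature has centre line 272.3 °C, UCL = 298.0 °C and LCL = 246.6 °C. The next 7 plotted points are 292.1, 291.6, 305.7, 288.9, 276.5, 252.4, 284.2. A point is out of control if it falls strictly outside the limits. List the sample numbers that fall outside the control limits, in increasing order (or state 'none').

Compare each point to [246.6, 298.0]: sample 3 = 305.7 > UCL.

3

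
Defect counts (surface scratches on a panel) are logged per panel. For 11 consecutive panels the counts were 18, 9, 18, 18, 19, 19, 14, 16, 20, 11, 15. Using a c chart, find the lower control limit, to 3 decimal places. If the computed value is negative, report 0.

c̄ = (18 + 9 + 18 + 18 + 19 + 19 + 14 + 16 + 20 + 11 + 15) / 11 = 177 / 11 = 16.0909
LCL = c̄ − 3√c̄ = 16.0909 − 3 × 4.0113 = 4.0569

4.057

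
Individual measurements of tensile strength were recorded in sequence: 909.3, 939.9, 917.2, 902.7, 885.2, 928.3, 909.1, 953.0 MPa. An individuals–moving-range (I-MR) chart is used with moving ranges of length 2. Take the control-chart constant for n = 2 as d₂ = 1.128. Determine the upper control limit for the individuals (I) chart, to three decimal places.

X̄ = (909.3 + 939.9 + 917.2 + 902.7 + 885.2 + 928.3 + 909.1 + 953.0) / 8 = 918.0875
Moving ranges: 30.6, 22.7, 14.5, 17.5, 43.1, 19.2, 43.9; M̄R̄ = 191.5000 / 7 = 27.3571
UCL = X̄ + 3·M̄R̄/d₂ = 918.0875 + 3 × 27.3571 / 1.128 = 990.8459

990.846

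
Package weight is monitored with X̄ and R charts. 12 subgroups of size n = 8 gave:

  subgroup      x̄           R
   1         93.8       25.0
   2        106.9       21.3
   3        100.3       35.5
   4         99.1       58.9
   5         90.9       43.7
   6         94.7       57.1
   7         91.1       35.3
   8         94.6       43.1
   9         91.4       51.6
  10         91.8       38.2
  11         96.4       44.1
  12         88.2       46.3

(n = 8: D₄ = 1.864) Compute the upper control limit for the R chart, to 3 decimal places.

77.682

R̄ = (25.0 + 21.3 + 35.5 + 58.9 + 43.7 + 57.1 + 35.3 + 43.1 + 51.6 + 38.2 + 44.1 + 46.3) / 12 = 500.1000 / 12 = 41.6750
UCL_R = D₄·R̄ = 1.864 × 41.6750 = 77.6822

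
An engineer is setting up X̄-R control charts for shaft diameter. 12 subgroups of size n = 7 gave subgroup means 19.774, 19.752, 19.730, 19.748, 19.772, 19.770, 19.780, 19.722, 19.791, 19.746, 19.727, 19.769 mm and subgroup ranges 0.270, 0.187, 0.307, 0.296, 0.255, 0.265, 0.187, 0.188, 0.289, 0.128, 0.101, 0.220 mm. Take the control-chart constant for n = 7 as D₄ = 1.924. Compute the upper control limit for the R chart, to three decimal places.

0.432

R̄ = (0.270 + 0.187 + 0.307 + 0.296 + 0.255 + 0.265 + 0.187 + 0.188 + 0.289 + 0.128 + 0.101 + 0.220) / 12 = 2.6930 / 12 = 0.2244
UCL_R = D₄·R̄ = 1.924 × 0.2244 = 0.4318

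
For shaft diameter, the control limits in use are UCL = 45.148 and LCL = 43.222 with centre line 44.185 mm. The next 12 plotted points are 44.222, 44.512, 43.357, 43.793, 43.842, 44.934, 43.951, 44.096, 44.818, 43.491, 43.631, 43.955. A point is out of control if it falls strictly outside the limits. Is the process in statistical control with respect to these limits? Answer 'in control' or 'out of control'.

in control

All 12 points lie within [43.222, 45.148].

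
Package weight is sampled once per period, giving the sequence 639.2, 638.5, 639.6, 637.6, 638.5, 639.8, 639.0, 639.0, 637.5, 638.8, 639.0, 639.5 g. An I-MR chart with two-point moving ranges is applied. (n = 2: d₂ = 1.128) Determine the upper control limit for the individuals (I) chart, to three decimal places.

641.324

X̄ = (639.2 + 638.5 + 639.6 + 637.6 + 638.5 + 639.8 + 639.0 + 639.0 + 637.5 + 638.8 + 639.0 + 639.5) / 12 = 638.8333
Moving ranges: 0.7, 1.1, 2.0, 0.9, 1.3, 0.8, 0.0, 1.5, 1.3, 0.2, 0.5; M̄R̄ = 10.3000 / 11 = 0.9364
UCL = X̄ + 3·M̄R̄/d₂ = 638.8333 + 3 × 0.9364 / 1.128 = 641.3237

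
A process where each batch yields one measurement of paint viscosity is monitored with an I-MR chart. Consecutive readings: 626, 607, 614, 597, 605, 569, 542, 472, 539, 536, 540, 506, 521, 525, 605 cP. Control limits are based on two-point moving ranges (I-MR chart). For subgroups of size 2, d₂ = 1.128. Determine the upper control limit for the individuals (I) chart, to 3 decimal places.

634.545

X̄ = (626 + 607 + 614 + 597 + 605 + 569 + 542 + 472 + 539 + 536 + 540 + 506 + 521 + 525 + 605) / 15 = 560.2667
Moving ranges: 19, 7, 17, 8, 36, 27, 70, 67, 3, 4, 34, 15, 4, 80; M̄R̄ = 391.0000 / 14 = 27.9286
UCL = X̄ + 3·M̄R̄/d₂ = 560.2667 + 3 × 27.9286 / 1.128 = 634.5448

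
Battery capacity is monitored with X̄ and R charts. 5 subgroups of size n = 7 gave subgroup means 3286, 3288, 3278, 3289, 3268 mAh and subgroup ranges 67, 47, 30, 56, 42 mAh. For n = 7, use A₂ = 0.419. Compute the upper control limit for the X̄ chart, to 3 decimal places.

3302.080

X̄̄ = (3286 + 3288 + 3278 + 3289 + 3268) / 5 = 16409.0000 / 5 = 3281.8000
R̄ = (67 + 47 + 30 + 56 + 42) / 5 = 242.0000 / 5 = 48.4000
UCL = X̄̄ + A₂·R̄ = 3281.8000 + 0.419 × 48.4000 = 3302.0796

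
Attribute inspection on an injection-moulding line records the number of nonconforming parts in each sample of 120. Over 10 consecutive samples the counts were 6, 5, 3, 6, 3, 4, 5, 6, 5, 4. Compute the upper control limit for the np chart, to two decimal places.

11.08

p̄ = Σdᵢ / (k·n) = 47 / (10 × 120) = 0.03917
UCL = np̄ + 3·√(np̄(1−p̄)) = 4.7000 + 3 × √(4.7000×0.96083) = 4.7000 + 3 × 2.1251 = 11.0752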